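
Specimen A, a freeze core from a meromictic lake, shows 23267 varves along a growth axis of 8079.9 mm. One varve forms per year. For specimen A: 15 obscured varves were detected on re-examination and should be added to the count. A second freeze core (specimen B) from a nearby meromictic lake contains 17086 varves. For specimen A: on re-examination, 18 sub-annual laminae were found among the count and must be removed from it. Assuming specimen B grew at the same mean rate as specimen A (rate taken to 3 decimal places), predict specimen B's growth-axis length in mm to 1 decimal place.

5928.8 mm

Specimen A: correcting the raw count gives 23267 − 18 + 15 = 23264 true varves.
A: Extension rate ≈ 8079.9 / 23264 = 0.347 mm/yr.
For B, 0.347 mm/year × 17086 years = 5928.8 mm.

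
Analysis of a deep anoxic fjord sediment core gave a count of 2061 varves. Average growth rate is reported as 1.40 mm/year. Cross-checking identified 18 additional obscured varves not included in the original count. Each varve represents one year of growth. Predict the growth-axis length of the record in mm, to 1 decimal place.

Correcting the raw count gives 2061 + 18 = 2079 true varves.
Length ≈ 1.40 × 2079 = 2910.6 mm.

2910.6 mm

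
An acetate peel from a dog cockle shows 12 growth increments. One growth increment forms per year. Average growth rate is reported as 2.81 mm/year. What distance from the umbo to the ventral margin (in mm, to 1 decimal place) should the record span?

12 years of growth are recorded.
12 years at 2.81 mm/year gives 2.81 × 12 = 33.7 mm.

33.7 mm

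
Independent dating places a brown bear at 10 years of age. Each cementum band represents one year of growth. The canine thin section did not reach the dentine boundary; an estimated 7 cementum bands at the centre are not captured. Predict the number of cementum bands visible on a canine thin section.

One cementum band per year gives 10 cementum bands over 10 years.
10 − 7 missed = 3 cementum bands expected in the prepared section.

3 cementum bands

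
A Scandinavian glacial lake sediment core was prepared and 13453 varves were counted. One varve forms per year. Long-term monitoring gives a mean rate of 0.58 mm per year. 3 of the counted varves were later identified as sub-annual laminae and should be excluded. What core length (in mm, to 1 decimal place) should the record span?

Adjusted count: 13453 − 3 = 13450 varves.
Length ≈ 0.58 × 13450 = 7801.0 mm.

7801.0 mm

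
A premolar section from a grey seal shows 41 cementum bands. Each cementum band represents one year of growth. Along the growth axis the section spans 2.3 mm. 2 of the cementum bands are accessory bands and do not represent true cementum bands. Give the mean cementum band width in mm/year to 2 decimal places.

After corrections the count is 41 − 2 = 39 cementum bands.
Extension rate ≈ 2.3 / 39 = 0.06 mm/year.

0.06 mm/year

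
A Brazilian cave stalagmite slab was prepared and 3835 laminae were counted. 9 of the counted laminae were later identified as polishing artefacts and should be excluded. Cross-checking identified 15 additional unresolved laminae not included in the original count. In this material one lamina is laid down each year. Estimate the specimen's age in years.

True lamina count = 3835 − 9 + 15 = 3841.
With a one-to-one lamina periodicity this is 3841 years.

3841 years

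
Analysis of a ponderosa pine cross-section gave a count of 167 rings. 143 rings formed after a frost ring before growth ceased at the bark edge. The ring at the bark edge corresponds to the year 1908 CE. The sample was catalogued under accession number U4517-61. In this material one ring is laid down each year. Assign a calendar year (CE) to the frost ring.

1765 CE

143 rings formed after the frost ring.
The ring at the bark edge is 1908 CE, so the frost ring dates to 1908 − 143 = 1765 CE.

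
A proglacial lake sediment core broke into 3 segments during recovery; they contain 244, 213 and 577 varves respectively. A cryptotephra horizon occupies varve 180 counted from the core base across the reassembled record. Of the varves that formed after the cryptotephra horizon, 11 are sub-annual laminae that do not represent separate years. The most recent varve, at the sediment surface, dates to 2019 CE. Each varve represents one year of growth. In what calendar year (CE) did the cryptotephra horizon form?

Total varves = 244 + 213 + 577 = 1034.
1034 − 180 = 854 varves lie beyond the cryptotephra horizon toward the sediment surface.
854 − 11 false = 843 true varves after the cryptotephra horizon.
The varve at the sediment surface is 2019 CE, so the cryptotephra horizon dates to 2019 − 843 = 1176 CE.

1176 CE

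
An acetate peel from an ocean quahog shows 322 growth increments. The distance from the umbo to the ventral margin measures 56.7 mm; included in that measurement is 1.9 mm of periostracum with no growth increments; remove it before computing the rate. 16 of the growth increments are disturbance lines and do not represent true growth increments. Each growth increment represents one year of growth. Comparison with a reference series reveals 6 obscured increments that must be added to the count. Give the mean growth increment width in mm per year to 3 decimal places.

Adjusted count: 322 − 16 + 6 = 312 growth increments.
The growth record spans 56.7 − 1.9 = 54.8 mm.
54.8 mm over 312 years gives 54.8 / 312 ≈ 0.176 mm per year.

0.176 mm per year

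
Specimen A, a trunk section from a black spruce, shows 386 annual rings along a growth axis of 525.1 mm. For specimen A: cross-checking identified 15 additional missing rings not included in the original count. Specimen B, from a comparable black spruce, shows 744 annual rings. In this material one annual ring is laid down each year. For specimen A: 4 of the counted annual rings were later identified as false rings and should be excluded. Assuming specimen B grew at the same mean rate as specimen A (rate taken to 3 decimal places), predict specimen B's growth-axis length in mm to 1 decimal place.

Specimen A: true annual ring count = 386 − 4 + 15 = 397.
A: 525.1 mm over 397 years gives 525.1 / 397 ≈ 1.323 mm/yr.
For B, 1.323 mm/year × 744 years = 984.3 mm.

984.3 mm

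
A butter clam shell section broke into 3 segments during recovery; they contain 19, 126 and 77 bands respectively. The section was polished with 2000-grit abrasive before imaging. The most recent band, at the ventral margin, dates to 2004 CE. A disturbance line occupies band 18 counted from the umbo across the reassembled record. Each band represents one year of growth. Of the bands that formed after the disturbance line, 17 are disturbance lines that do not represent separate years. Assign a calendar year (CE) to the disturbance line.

Total bands = 19 + 126 + 77 = 222.
Between band 18 and the ventral margin there are 222 − 18 = 204 bands.
204 − 17 false = 187 true bands after the disturbance line.
The band at the ventral margin is 2004 CE, so the disturbance line dates to 2004 − 187 = 1817 CE.

1817 CE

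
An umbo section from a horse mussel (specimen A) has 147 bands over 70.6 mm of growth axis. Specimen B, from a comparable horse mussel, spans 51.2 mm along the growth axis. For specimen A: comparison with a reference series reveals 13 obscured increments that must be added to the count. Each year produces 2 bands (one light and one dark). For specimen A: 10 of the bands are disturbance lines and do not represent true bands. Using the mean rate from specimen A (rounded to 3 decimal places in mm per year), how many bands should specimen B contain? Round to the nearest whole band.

109 bands

Specimen A: true band count = 147 − 10 + 13 = 150.
Specimen A: with 2 bands per year, 150 / 2 = 75 years.
A: Extension rate ≈ 70.6 / 75 = 0.941 mm/yr.
For B, 51.2 / 0.941 = 54.41 years; at 2 bands per year that is 54.41 × 2 ≈ 109 bands.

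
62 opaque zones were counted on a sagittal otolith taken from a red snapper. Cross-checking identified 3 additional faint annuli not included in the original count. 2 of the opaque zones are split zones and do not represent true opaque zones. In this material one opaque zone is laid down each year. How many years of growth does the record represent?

After corrections the count is 62 − 2 + 3 = 63 opaque zones.
At one opaque zone per year, that is 63 years.

63 years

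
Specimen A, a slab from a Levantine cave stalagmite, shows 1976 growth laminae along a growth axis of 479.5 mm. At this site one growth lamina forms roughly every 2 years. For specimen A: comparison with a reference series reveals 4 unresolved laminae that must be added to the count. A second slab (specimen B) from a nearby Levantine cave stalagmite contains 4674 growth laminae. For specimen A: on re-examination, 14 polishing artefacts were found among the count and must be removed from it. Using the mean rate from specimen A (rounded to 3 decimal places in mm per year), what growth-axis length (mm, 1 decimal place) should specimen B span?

Specimen A: correcting the raw count gives 1976 − 14 + 4 = 1966 true growth laminae.
Specimen A: at 2 years per growth lamina, 1966 × 2 = 3932 years.
A: Extension rate ≈ 479.5 / 3932 = 0.122 mm/year.
Specimen B: at 2 years per growth lamina, 4674 × 2 = 9348 years. B's length ≈ 0.122 × 9348 = 1140.5 mm.

1140.5 mm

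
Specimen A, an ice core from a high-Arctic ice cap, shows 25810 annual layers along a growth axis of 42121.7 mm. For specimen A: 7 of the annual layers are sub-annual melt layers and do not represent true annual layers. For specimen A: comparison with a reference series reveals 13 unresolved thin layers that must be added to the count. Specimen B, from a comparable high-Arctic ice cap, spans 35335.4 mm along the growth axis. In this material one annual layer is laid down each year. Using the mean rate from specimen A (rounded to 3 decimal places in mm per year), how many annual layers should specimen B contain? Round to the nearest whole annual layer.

21652 annual layers

Specimen A: adjusted count: 25810 − 7 + 13 = 25816 annual layers.
A: 42121.7 mm over 25816 years gives 42121.7 / 25816 ≈ 1.632 mm/year.
For B, 35335.4 / 1.632 = 21651.59 years ≈ 21652 annual layers.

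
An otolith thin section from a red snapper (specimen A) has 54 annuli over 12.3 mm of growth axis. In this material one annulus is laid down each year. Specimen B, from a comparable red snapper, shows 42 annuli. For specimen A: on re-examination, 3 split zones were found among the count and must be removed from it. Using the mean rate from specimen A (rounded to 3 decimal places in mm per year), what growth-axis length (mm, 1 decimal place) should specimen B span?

Specimen A: correcting the raw count gives 54 − 3 = 51 true annuli.
A: Mean rate = 12.3 mm / 51 years ≈ 0.241 mm/year.
B's length ≈ 0.241 × 42 = 10.1 mm.

10.1 mm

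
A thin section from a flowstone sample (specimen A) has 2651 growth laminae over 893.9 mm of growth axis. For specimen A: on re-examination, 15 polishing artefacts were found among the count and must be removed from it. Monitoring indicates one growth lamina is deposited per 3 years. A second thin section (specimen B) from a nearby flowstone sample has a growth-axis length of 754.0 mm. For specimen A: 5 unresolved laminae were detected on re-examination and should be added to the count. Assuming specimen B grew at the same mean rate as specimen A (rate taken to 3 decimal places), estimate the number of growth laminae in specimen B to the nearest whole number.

2224 growth laminae

Specimen A: after corrections the count is 2651 − 15 + 5 = 2641 growth laminae.
Specimen A: 2641 growth laminae at 3 years each span 2641 × 3 = 7923 years.
A: Mean rate = 893.9 mm / 7923 years ≈ 0.113 mm/year.
B spans 754.0 / 0.113 = 6672.57 years; at 3 years per growth lamina that is 6672.57 / 3 ≈ 2224 growth laminae.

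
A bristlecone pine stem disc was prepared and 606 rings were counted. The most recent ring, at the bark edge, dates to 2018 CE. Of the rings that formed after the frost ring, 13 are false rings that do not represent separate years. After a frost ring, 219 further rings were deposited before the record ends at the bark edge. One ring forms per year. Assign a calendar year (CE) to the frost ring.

219 rings post-date the frost ring.
219 − 13 false = 206 true rings after the frost ring.
Counting back 206 years from 2018 CE places the frost ring in 2018 − 206 = 1812 CE.

1812 CE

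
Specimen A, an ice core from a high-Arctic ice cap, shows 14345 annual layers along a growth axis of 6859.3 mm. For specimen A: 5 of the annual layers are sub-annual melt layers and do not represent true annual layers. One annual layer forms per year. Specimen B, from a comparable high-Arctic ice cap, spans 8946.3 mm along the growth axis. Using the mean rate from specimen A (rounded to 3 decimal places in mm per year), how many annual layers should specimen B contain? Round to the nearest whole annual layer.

Specimen A: adjusted count: 14345 − 5 = 14340 annual layers.
A: Extension rate ≈ 6859.3 / 14340 = 0.478 mm/yr.
B spans 8946.3 / 0.478 = 18716.11 years ≈ 18716 annual layers.

18716 annual layers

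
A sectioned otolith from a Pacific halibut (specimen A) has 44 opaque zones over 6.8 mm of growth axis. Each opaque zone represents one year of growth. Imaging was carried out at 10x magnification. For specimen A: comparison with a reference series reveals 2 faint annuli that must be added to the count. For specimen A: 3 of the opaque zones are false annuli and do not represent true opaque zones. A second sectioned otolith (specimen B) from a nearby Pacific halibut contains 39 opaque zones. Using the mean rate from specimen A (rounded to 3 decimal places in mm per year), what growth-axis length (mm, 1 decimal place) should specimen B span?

6.2 mm

Specimen A: true opaque zone count = 44 − 3 + 2 = 43.
A: Mean rate = 6.8 mm / 43 years ≈ 0.158 mm per year.
For B, 0.158 mm/year × 39 years = 6.2 mm.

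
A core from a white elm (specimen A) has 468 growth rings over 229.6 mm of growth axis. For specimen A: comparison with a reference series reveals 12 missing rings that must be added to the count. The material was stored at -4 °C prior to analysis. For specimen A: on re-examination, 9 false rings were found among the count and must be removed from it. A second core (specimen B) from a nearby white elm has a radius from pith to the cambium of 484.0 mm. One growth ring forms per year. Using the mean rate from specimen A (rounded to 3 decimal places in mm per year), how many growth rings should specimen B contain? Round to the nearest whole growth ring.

994 growth rings

Specimen A: after corrections the count is 468 − 9 + 12 = 471 growth rings.
A: Extension rate ≈ 229.6 / 471 = 0.487 mm/yr.
For B, 484.0 / 0.487 = 993.84 years ≈ 994 growth rings.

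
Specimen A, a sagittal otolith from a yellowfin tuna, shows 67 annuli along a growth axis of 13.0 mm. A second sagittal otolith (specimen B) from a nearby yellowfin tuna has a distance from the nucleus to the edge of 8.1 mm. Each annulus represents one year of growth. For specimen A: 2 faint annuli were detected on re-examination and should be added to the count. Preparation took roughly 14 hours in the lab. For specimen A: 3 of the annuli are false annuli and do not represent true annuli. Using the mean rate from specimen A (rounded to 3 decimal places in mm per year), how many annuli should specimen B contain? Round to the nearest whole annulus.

41 annuli

Specimen A: adjusted count: 67 − 3 + 2 = 66 annuli.
A: Extension rate ≈ 13.0 / 66 = 0.197 mm/year.
For B, 8.1 / 0.197 = 41.12 years ≈ 41 annuli.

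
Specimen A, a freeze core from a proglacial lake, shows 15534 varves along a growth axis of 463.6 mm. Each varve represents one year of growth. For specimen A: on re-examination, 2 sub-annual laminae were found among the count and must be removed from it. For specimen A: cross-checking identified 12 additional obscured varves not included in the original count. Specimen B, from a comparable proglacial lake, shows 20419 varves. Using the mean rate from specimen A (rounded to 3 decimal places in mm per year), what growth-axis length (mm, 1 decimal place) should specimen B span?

612.6 mm

Specimen A: after corrections the count is 15534 − 2 + 12 = 15544 varves.
A: Mean rate = 463.6 mm / 15544 years ≈ 0.030 mm/yr.
Length of B = 0.030 × 20419 = 612.6 mm.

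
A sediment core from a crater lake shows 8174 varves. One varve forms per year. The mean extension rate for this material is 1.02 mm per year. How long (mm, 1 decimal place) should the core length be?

8337.5 mm

8174 years of growth are recorded.
Predicted length = 1.02 mm/year × 8174 years = 8337.5 mm.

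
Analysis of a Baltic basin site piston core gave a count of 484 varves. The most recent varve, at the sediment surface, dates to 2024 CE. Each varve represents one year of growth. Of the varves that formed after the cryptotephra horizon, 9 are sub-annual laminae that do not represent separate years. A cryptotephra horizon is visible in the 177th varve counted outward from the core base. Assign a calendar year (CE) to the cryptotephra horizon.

1726 CE

Between varve 177 and the sediment surface there are 484 − 177 = 307 varves.
Excluding 9 false varves: 307 − 9 = 298.
Counting back 298 years from 2024 CE places the cryptotephra horizon in 2024 − 298 = 1726 CE.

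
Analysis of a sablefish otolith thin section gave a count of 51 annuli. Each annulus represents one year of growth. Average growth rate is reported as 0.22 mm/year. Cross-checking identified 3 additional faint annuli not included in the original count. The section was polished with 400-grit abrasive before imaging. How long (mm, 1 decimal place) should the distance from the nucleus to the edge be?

After corrections the count is 51 + 3 = 54 annuli.
54 years at 0.22 mm/year gives 0.22 × 54 = 11.9 mm.

11.9 mm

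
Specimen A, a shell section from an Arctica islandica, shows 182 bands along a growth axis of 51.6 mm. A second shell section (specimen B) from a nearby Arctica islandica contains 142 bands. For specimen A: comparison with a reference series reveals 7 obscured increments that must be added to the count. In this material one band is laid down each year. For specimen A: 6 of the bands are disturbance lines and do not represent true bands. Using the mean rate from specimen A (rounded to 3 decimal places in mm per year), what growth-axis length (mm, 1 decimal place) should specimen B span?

40.0 mm

Specimen A: true band count = 182 − 6 + 7 = 183.
A: 51.6 mm over 183 years gives 51.6 / 183 ≈ 0.282 mm per year.
For B, 0.282 mm/year × 142 years = 40.0 mm.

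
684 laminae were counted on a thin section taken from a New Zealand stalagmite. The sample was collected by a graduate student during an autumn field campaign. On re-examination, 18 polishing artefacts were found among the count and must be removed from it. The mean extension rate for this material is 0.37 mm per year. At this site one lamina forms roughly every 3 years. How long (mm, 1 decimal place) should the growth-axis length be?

739.3 mm

Correcting the raw count gives 684 − 18 = 666 true laminae.
At 3 years per lamina, 666 × 3 = 1998 years.
1998 years at 0.37 mm/year gives 0.37 × 1998 = 739.3 mm.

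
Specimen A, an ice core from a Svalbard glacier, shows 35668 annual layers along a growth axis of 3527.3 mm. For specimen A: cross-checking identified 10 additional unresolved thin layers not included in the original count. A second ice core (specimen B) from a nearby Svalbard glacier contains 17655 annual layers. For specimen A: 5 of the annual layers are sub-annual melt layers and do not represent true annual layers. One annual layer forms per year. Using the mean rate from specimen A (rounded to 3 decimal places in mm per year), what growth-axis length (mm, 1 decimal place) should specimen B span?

Specimen A: true annual layer count = 35668 − 5 + 10 = 35673.
A: 3527.3 mm over 35673 years gives 3527.3 / 35673 ≈ 0.099 mm/year.
B's length ≈ 0.099 × 17655 = 1747.8 mm.

1747.8 mm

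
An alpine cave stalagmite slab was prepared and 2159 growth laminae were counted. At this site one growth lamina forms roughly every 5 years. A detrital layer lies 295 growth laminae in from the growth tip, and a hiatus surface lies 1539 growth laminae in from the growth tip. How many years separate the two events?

6220 yr

Separation: 1539 − 295 = 1244 growth laminae.
Multiplying by 5 years per growth lamina: 1244 × 5 = 6220 years.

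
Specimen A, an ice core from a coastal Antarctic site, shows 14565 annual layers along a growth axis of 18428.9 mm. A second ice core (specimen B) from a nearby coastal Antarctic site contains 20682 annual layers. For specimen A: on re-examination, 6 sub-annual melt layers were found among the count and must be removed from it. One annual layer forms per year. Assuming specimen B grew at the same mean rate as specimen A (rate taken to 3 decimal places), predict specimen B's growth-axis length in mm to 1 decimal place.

Specimen A: true annual layer count = 14565 − 6 = 14559.
A: Extension rate ≈ 18428.9 / 14559 = 1.266 mm/year.
For B, 1.266 mm/year × 20682 years = 26183.4 mm.

26183.4 mm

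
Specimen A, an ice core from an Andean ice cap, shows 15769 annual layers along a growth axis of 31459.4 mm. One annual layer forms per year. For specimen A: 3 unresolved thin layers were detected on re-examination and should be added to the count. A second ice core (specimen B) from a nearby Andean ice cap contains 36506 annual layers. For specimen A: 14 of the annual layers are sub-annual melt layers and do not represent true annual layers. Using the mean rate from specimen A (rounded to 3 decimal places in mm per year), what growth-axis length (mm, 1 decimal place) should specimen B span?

72866.0 mm

Specimen A: after corrections the count is 15769 − 14 + 3 = 15758 annual layers.
A: Mean rate = 31459.4 mm / 15758 years ≈ 1.996 mm per year.
For B, 1.996 mm/year × 36506 years = 72866.0 mm.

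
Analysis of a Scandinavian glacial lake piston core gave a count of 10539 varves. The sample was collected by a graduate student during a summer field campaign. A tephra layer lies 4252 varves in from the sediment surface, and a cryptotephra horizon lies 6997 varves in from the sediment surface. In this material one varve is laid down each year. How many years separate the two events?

2745 years

Separation: 6997 − 4252 = 2745 varves.
That is 2745 years at one varve per year.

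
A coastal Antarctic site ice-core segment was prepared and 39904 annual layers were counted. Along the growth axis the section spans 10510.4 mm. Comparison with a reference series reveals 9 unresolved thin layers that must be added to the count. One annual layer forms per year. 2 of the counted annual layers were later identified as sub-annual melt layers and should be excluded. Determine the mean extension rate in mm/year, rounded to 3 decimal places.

True annual layer count = 39904 − 2 + 9 = 39911.
Extension rate ≈ 10510.4 / 39911 = 0.263 mm/year.

0.263 mm/year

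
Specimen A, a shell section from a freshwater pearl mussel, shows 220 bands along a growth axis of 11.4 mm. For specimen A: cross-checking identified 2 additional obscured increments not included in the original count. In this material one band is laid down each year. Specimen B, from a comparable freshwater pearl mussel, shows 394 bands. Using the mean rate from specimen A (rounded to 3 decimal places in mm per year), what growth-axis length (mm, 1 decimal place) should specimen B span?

Specimen A: true band count = 220 + 2 = 222.
A: Mean rate = 11.4 mm / 222 years ≈ 0.051 mm/year.
Length of B = 0.051 × 394 = 20.1 mm.

20.1 mm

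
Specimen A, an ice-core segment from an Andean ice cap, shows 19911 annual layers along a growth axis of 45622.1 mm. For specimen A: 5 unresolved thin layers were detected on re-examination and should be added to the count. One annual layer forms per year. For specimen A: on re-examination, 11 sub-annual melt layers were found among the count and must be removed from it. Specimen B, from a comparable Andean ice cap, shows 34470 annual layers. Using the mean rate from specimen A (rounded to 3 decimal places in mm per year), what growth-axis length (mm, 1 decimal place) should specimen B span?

Specimen A: adjusted count: 19911 − 11 + 5 = 19905 annual layers.
A: Extension rate ≈ 45622.1 / 19905 = 2.292 mm per year.
B's length ≈ 2.292 × 34470 = 79005.2 mm.

79005.2 mm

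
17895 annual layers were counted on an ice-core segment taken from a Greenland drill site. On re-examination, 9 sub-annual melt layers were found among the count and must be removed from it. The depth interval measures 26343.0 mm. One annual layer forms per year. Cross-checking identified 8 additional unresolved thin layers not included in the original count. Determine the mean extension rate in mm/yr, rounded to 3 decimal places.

After corrections the count is 17895 − 9 + 8 = 17894 annual layers.
26343.0 mm over 17894 years gives 26343.0 / 17894 ≈ 1.472 mm/yr.

1.472 mm/yr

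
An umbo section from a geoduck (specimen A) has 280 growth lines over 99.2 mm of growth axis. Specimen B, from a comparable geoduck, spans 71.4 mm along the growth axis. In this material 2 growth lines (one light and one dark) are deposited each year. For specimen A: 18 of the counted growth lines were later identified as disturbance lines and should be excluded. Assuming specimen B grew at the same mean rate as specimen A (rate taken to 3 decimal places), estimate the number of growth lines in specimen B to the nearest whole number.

Specimen A: adjusted count: 280 − 18 = 262 growth lines.
Specimen A: with 2 growth lines per year, 262 / 2 = 131 years.
A: 99.2 mm over 131 years gives 99.2 / 131 ≈ 0.757 mm per year.
B spans 71.4 / 0.757 = 94.32 years; at 2 growth lines per year that is 94.32 × 2 ≈ 189 growth lines.

189 growth lines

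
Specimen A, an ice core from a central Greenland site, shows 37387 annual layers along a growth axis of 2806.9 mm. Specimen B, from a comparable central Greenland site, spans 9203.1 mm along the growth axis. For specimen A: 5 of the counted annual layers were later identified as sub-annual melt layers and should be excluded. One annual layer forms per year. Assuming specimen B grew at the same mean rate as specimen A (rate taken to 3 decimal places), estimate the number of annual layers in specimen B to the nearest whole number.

122708 annual layers

Specimen A: correcting the raw count gives 37387 − 5 = 37382 true annual layers.
A: Mean rate = 2806.9 mm / 37382 years ≈ 0.075 mm/year.
Specimen B: 9203.1 mm / 0.075 mm per year = 122708.00 years ≈ 122708 annual layers.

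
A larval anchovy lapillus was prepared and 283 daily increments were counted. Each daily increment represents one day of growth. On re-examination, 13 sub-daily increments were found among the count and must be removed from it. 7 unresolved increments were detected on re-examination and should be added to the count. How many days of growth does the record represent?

After corrections the count is 283 − 13 + 7 = 277 daily increments.
One daily increment per day makes the duration 277 days.

277 d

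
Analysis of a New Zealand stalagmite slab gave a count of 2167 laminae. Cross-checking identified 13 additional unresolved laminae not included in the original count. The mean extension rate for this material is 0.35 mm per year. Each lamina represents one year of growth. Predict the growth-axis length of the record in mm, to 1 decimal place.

True lamina count = 2167 + 13 = 2180.
Predicted length = 0.35 mm/year × 2180 years = 763.0 mm.

763.0 mm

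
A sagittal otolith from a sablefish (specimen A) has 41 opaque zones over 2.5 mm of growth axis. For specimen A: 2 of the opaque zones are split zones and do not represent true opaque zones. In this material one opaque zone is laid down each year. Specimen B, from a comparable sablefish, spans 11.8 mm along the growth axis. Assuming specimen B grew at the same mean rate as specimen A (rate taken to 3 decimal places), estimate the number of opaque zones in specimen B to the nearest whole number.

184 opaque zones

Specimen A: true opaque zone count = 41 − 2 = 39.
A: Mean rate = 2.5 mm / 39 years ≈ 0.064 mm/year.
B spans 11.8 / 0.064 = 184.38 years ≈ 184 opaque zones.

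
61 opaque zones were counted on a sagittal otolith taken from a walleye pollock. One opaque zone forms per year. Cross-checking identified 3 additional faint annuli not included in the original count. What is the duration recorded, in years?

64 years

After corrections the count is 61 + 3 = 64 opaque zones.
With a one-to-one opaque zone periodicity this is 64 years.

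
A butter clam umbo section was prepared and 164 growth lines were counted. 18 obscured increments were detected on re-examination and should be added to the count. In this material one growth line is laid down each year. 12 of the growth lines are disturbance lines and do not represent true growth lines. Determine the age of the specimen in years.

Adjusted count: 164 − 12 + 18 = 170 growth lines.
With a one-to-one growth line periodicity this is 170 years.

170 yr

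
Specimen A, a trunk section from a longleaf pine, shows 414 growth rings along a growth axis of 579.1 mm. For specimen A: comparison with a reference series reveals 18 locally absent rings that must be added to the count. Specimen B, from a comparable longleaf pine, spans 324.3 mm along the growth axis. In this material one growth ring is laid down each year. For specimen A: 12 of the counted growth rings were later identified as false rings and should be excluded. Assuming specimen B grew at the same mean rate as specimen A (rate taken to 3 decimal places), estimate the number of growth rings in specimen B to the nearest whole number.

235 growth rings

Specimen A: after corrections the count is 414 − 12 + 18 = 420 growth rings.
A: Extension rate ≈ 579.1 / 420 = 1.379 mm per year.
B spans 324.3 / 1.379 = 235.17 years ≈ 235 growth rings.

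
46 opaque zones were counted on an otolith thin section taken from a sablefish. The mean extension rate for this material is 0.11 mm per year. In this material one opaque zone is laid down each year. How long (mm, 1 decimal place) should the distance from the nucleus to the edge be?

5.1 mm

The record spans 46 years at 0.11 mm per year.
Length ≈ 0.11 × 46 = 5.1 mm.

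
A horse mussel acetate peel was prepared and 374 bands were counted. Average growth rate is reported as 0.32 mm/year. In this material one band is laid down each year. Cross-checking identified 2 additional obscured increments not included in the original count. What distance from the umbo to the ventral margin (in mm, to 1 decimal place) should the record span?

Correcting the raw count gives 374 + 2 = 376 true bands.
Predicted length = 0.32 mm/year × 376 years = 120.3 mm.

120.3 mm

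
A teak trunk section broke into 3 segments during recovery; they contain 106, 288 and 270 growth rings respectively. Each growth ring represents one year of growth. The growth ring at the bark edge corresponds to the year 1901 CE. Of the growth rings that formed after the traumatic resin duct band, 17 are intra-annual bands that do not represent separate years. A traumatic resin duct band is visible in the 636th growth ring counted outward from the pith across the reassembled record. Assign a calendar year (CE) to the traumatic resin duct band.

1890 CE

Total growth rings = 106 + 288 + 270 = 664.
664 − 636 = 28 growth rings lie beyond the traumatic resin duct band toward the bark edge.
28 − 17 false = 11 true growth rings after the traumatic resin duct band.
The growth ring at the bark edge is 1901 CE, so the traumatic resin duct band dates to 1901 − 11 = 1890 CE.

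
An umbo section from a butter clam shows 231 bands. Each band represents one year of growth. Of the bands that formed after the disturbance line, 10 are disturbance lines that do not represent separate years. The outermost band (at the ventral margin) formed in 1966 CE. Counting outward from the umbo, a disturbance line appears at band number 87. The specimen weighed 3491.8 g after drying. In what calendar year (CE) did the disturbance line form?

231 − 87 = 144 bands lie beyond the disturbance line toward the ventral margin.
Excluding 10 false bands: 144 − 10 = 134.
Counting back 134 years from 1966 CE places the disturbance line in 1966 − 134 = 1832 CE.

1832 CE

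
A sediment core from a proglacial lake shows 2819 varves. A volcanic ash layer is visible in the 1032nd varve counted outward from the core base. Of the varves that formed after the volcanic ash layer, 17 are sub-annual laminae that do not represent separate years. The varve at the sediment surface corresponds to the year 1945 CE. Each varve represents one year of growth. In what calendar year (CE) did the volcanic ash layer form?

The volcanic ash layer sits at varve 1032 from the core base, so 2819 − 1032 = 1787 varves formed after it.
Removing the 17 false varves leaves 1787 − 17 = 1770 true varves beyond the volcanic ash layer.
The varve at the sediment surface is 1945 CE, so the volcanic ash layer dates to 1945 − 1770 = 175 CE.

175 CE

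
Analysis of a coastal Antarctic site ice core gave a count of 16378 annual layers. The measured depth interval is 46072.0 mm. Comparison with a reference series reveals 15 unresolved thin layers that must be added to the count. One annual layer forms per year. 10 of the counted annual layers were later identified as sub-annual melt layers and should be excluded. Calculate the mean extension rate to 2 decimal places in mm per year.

2.81 mm per year

Correcting the raw count gives 16378 − 10 + 15 = 16383 true annual layers.
46072.0 mm over 16383 years gives 46072.0 / 16383 ≈ 2.81 mm per year.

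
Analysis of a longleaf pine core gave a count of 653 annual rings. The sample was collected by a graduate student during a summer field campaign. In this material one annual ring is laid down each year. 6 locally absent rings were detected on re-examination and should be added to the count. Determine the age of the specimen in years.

Correcting the raw count gives 653 + 6 = 659 true annual rings.
At one annual ring per year, that is 659 years.

659 years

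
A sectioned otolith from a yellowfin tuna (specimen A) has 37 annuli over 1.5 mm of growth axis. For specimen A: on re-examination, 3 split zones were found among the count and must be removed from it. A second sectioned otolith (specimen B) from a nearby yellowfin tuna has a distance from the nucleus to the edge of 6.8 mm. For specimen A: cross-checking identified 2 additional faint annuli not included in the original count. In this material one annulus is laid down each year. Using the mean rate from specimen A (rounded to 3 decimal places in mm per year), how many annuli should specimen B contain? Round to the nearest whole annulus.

162 annuli

Specimen A: after corrections the count is 37 − 3 + 2 = 36 annuli.
A: Mean rate = 1.5 mm / 36 years ≈ 0.042 mm per year.
Specimen B: 6.8 mm / 0.042 mm per year = 161.90 years ≈ 162 annuli.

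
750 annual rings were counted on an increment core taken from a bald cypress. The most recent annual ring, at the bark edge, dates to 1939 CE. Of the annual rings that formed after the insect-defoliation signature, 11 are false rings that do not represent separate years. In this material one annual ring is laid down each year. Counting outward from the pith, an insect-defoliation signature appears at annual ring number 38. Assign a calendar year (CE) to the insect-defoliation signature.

1238 CE

Between annual ring 38 and the bark edge there are 750 − 38 = 712 annual rings.
Excluding 11 false annual rings: 712 − 11 = 701.
1939 − 701 = 1238 CE.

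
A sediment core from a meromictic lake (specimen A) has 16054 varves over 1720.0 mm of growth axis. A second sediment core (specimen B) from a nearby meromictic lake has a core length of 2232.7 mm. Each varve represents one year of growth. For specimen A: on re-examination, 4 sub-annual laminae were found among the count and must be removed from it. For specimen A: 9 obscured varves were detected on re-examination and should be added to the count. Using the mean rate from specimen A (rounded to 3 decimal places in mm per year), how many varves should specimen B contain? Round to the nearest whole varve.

20866 varves

Specimen A: adjusted count: 16054 − 4 + 9 = 16059 varves.
A: 1720.0 mm over 16059 years gives 1720.0 / 16059 ≈ 0.107 mm per year.
For B, 2232.7 / 0.107 = 20866.36 years ≈ 20866 varves.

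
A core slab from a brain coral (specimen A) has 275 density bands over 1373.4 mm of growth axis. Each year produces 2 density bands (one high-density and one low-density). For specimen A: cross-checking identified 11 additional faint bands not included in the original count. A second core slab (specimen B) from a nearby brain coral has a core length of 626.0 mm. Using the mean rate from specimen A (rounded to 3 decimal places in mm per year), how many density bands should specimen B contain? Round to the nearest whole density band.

Specimen A: after corrections the count is 275 + 11 = 286 density bands.
Specimen A: 286 density bands at 2 per year is 286 / 2 = 143 years.
A: Extension rate ≈ 1373.4 / 143 = 9.604 mm/year.
B spans 626.0 / 9.604 = 65.18 years; at 2 density bands per year that is 65.18 × 2 ≈ 130 density bands.

130 density bands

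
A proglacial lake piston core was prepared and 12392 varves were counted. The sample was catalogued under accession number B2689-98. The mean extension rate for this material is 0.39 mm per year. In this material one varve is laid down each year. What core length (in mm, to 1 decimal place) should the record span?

4832.9 mm

12392 years of growth are recorded.
Length ≈ 0.39 × 12392 = 4832.9 mm.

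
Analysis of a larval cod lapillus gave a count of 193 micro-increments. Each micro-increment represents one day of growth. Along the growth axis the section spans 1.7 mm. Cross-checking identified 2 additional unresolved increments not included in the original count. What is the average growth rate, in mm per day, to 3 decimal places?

Correcting the raw count gives 193 + 2 = 195 true micro-increments.
Mean rate = 1.7 mm / 195 days ≈ 0.009 mm per day.

0.009 mm per day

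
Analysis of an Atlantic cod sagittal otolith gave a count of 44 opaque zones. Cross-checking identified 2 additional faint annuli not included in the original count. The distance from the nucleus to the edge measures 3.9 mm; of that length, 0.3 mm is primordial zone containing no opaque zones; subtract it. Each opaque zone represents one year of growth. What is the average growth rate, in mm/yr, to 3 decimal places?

0.078 mm/yr

After corrections the count is 44 + 2 = 46 opaque zones.
Removing the 0.3 mm offcut leaves 3.9 − 0.3 = 3.6 mm.
Mean rate = 3.6 mm / 46 years ≈ 0.078 mm/yr.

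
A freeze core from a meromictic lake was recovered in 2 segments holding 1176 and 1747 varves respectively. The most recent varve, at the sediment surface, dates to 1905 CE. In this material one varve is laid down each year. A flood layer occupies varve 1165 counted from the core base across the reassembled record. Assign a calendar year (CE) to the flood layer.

Total varves = 1176 + 1747 = 2923.
The flood layer sits at varve 1165 from the core base, so 2923 − 1165 = 1758 varves formed after it.
Counting back 1758 years from 1905 CE places the flood layer in 1905 − 1758 = 147 CE.

147 CE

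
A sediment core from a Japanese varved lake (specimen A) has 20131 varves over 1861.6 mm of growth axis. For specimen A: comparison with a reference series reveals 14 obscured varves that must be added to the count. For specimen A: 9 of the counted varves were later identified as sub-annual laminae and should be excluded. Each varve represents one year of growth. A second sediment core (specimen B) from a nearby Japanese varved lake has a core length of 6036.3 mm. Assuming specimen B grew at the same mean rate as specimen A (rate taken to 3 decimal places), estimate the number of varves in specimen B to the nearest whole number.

65612 varves

Specimen A: after corrections the count is 20131 − 9 + 14 = 20136 varves.
A: Mean rate = 1861.6 mm / 20136 years ≈ 0.092 mm per year.
For B, 6036.3 / 0.092 = 65611.96 years ≈ 65612 varves.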